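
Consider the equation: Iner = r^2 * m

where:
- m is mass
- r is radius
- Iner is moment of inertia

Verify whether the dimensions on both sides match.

Yes

m (mass) has dimensions [M].
r (radius) has dimensions [L].
Iner (moment of inertia) has dimensions [L^2 M].

Left side: [L^2 M]
Right side: [L^2 M]

Both sides have the same dimensions, so the equation is dimensionally consistent.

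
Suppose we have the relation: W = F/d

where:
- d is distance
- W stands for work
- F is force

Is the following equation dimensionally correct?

No

d (distance) has dimensions [L].
W (work) has dimensions [L^2 M T^-2].
F (force) has dimensions [L M T^-2].

Left side: [L^2 M T^-2]
Right side: [M T^-2]

The two sides have different dimensions, so the equation is NOT dimensionally consistent.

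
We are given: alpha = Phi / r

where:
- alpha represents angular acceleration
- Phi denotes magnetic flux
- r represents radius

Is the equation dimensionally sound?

No

alpha (angular acceleration) has dimensions [T^-2].
Phi (magnetic flux) has dimensions [I^-1 L^2 M T^-2].
r (radius) has dimensions [L].

Left side: [T^-2]
Right side: [I^-1 L M T^-2]

The two sides have different dimensions, so the equation is NOT dimensionally consistent.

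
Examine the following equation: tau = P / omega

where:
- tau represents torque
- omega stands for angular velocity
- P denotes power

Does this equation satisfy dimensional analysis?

Yes

tau (torque) has dimensions [L^2 M T^-2].
omega (angular velocity) has dimensions [T^-1].
P (power) has dimensions [L^2 M T^-3].

Left side: [L^2 M T^-2]
Right side: [L^2 M T^-2]

Both sides have the same dimensions, so the equation is dimensionally consistent.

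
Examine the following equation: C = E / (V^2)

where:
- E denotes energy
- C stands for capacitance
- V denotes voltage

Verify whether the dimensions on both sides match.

Yes

E (energy) has dimensions [L^2 M T^-2].
C (capacitance) has dimensions [I^2 L^-2 M^-1 T^4].
V (voltage) has dimensions [I^-1 L^2 M T^-3].

Left side: [I^2 L^-2 M^-1 T^4]
Right side: [I^2 L^-2 M^-1 T^4]

Both sides have the same dimensions, so the equation is dimensionally consistent.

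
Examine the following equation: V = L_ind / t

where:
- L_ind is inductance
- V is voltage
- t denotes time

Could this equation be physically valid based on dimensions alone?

No

L_ind (inductance) has dimensions [I^-2 L^2 M T^-2].
V (voltage) has dimensions [I^-1 L^2 M T^-3].
t (time) has dimensions [T].

Left side: [I^-1 L^2 M T^-3]
Right side: [I^-2 L^2 M T^-3]

The two sides have different dimensions, so the equation is NOT dimensionally consistent.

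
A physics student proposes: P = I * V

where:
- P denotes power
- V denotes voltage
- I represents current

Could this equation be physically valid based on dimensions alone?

Yes

P (power) has dimensions [L^2 M T^-3].
V (voltage) has dimensions [I^-1 L^2 M T^-3].
I (current) has dimensions [I].

Left side: [L^2 M T^-3]
Right side: [L^2 M T^-3]

Both sides have the same dimensions, so the equation is dimensionally consistent.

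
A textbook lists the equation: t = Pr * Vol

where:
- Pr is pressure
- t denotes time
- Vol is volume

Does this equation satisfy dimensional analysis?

No

Pr (pressure) has dimensions [L^-1 M T^-2].
t (time) has dimensions [T].
Vol (volume) has dimensions [L^3].

Left side: [T]
Right side: [L^2 M T^-2]

The two sides have different dimensions, so the equation is NOT dimensionally consistent.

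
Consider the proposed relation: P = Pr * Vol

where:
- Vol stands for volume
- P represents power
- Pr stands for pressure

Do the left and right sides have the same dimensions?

No

Vol (volume) has dimensions [L^3].
P (power) has dimensions [L^2 M T^-3].
Pr (pressure) has dimensions [L^-1 M T^-2].

Left side: [L^2 M T^-3]
Right side: [L^2 M T^-2]

The two sides have different dimensions, so the equation is NOT dimensionally consistent.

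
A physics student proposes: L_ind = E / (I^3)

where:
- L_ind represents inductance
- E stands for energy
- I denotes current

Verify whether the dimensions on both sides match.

No

L_ind (inductance) has dimensions [I^-2 L^2 M T^-2].
E (energy) has dimensions [L^2 M T^-2].
I (current) has dimensions [I].

Left side: [I^-2 L^2 M T^-2]
Right side: [I^-3 L^2 M T^-2]

The two sides have different dimensions, so the equation is NOT dimensionally consistent.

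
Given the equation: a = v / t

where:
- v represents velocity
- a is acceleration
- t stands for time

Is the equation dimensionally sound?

Yes

v (velocity) has dimensions [L T^-1].
a (acceleration) has dimensions [L T^-2].
t (time) has dimensions [T].

Left side: [L T^-2]
Right side: [L T^-2]

Both sides have the same dimensions, so the equation is dimensionally consistent.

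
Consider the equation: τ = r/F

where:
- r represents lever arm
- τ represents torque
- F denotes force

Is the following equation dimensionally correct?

No

r (lever arm) has dimensions [L].
τ (torque) has dimensions [L^2 M T^-2].
F (force) has dimensions [L M T^-2].

Left side: [L^2 M T^-2]
Right side: [M^-1 T^2]

The two sides have different dimensions, so the equation is NOT dimensionally consistent.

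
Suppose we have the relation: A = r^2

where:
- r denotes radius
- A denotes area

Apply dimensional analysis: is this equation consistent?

Yes

r (radius) has dimensions [L].
A (area) has dimensions [L^2].

Left side: [L^2]
Right side: [L^2]

Both sides have the same dimensions, so the equation is dimensionally consistent.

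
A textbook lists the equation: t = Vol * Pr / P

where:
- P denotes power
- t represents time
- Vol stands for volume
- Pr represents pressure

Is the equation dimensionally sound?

Yes

P (power) has dimensions [L^2 M T^-3].
t (time) has dimensions [T].
Vol (volume) has dimensions [L^3].
Pr (pressure) has dimensions [L^-1 M T^-2].

Left side: [T]
Right side: [T]

Both sides have the same dimensions, so the equation is dimensionally consistent.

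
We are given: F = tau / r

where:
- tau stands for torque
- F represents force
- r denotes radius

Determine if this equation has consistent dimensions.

Yes

tau (torque) has dimensions [L^2 M T^-2].
F (force) has dimensions [L M T^-2].
r (radius) has dimensions [L].

Left side: [L M T^-2]
Right side: [L M T^-2]

Both sides have the same dimensions, so the equation is dimensionally consistent.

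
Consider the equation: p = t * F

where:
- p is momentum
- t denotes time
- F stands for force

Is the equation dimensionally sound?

Yes

p (momentum) has dimensions [L M T^-1].
t (time) has dimensions [T].
F (force) has dimensions [L M T^-2].

Left side: [L M T^-1]
Right side: [L M T^-1]

Both sides have the same dimensions, so the equation is dimensionally consistent.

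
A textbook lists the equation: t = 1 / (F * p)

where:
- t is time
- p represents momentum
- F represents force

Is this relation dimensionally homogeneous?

No

t (time) has dimensions [T].
p (momentum) has dimensions [L M T^-1].
F (force) has dimensions [L M T^-2].

Left side: [T]
Right side: [L^-2 M^-2 T^3]

The two sides have different dimensions, so the equation is NOT dimensionally consistent.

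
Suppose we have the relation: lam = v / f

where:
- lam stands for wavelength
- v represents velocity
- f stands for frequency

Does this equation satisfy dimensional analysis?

Yes

lam (wavelength) has dimensions [L].
v (velocity) has dimensions [L T^-1].
f (frequency) has dimensions [T^-1].

Left side: [L]
Right side: [L]

Both sides have the same dimensions, so the equation is dimensionally consistent.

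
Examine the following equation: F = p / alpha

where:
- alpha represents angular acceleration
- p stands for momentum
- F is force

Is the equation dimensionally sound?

No

alpha (angular acceleration) has dimensions [T^-2].
p (momentum) has dimensions [L M T^-1].
F (force) has dimensions [L M T^-2].

Left side: [L M T^-2]
Right side: [L M T]

The two sides have different dimensions, so the equation is NOT dimensionally consistent.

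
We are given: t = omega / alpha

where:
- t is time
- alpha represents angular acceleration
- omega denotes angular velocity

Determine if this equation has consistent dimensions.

Yes

t (time) has dimensions [T].
alpha (angular acceleration) has dimensions [T^-2].
omega (angular velocity) has dimensions [T^-1].

Left side: [T]
Right side: [T]

Both sides have the same dimensions, so the equation is dimensionally consistent.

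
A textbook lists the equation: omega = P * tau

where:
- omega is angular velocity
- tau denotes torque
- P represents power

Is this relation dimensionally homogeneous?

No

omega (angular velocity) has dimensions [T^-1].
tau (torque) has dimensions [L^2 M T^-2].
P (power) has dimensions [L^2 M T^-3].

Left side: [T^-1]
Right side: [L^4 M^2 T^-5]

The two sides have different dimensions, so the equation is NOT dimensionally consistent.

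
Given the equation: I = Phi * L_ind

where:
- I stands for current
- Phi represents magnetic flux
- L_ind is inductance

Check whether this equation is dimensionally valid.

No

I (current) has dimensions [I].
Phi (magnetic flux) has dimensions [I^-1 L^2 M T^-2].
L_ind (inductance) has dimensions [I^-2 L^2 M T^-2].

Left side: [I]
Right side: [I^-3 L^4 M^2 T^-4]

The two sides have different dimensions, so the equation is NOT dimensionally consistent.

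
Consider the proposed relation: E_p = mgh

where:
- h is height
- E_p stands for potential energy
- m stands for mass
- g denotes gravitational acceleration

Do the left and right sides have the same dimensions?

Yes

h (height) has dimensions [L].
E_p (potential energy) has dimensions [L^2 M T^-2].
m (mass) has dimensions [M].
g (gravitational acceleration) has dimensions [L T^-2].

Left side: [L^2 M T^-2]
Right side: [L^2 M T^-2]

Both sides have the same dimensions, so the equation is dimensionally consistent.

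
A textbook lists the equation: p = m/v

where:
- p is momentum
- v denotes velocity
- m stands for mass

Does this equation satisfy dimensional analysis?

No

p (momentum) has dimensions [L M T^-1].
v (velocity) has dimensions [L T^-1].
m (mass) has dimensions [M].

Left side: [L M T^-1]
Right side: [L^-1 M T]

The two sides have different dimensions, so the equation is NOT dimensionally consistent.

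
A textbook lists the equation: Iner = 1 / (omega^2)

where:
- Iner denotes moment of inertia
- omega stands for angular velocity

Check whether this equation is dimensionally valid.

No

Iner (moment of inertia) has dimensions [L^2 M].
omega (angular velocity) has dimensions [T^-1].

Left side: [L^2 M]
Right side: [T^2]

The two sides have different dimensions, so the equation is NOT dimensionally consistent.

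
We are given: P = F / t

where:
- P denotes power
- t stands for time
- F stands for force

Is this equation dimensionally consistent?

No

P (power) has dimensions [L^2 M T^-3].
t (time) has dimensions [T].
F (force) has dimensions [L M T^-2].

Left side: [L^2 M T^-3]
Right side: [L M T^-3]

The two sides have different dimensions, so the equation is NOT dimensionally consistent.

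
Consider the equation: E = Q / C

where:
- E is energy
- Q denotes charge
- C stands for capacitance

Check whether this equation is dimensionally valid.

No

E (energy) has dimensions [L^2 M T^-2].
Q (charge) has dimensions [I T].
C (capacitance) has dimensions [I^2 L^-2 M^-1 T^4].

Left side: [L^2 M T^-2]
Right side: [I^-1 L^2 M T^-3]

The two sides have different dimensions, so the equation is NOT dimensionally consistent.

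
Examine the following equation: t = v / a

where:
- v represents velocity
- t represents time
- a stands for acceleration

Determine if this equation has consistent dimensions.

Yes

v (velocity) has dimensions [L T^-1].
t (time) has dimensions [T].
a (acceleration) has dimensions [L T^-2].

Left side: [T]
Right side: [T]

Both sides have the same dimensions, so the equation is dimensionally consistent.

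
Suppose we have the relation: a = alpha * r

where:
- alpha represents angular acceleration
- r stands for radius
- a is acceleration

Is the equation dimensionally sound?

Yes

alpha (angular acceleration) has dimensions [T^-2].
r (radius) has dimensions [L].
a (acceleration) has dimensions [L T^-2].

Left side: [L T^-2]
Right side: [L T^-2]

Both sides have the same dimensions, so the equation is dimensionally consistent.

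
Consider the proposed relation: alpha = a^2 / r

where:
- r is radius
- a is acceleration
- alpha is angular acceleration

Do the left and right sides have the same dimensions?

No

r (radius) has dimensions [L].
a (acceleration) has dimensions [L T^-2].
alpha (angular acceleration) has dimensions [T^-2].

Left side: [T^-2]
Right side: [L T^-4]

The two sides have different dimensions, so the equation is NOT dimensionally consistent.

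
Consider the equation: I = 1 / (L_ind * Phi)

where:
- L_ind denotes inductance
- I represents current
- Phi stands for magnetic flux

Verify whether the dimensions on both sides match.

No

L_ind (inductance) has dimensions [I^-2 L^2 M T^-2].
I (current) has dimensions [I].
Phi (magnetic flux) has dimensions [I^-1 L^2 M T^-2].

Left side: [I]
Right side: [I^3 L^-4 M^-2 T^4]

The two sides have different dimensions, so the equation is NOT dimensionally consistent.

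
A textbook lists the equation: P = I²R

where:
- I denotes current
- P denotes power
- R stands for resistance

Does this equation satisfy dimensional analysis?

Yes

I (current) has dimensions [I].
P (power) has dimensions [L^2 M T^-3].
R (resistance) has dimensions [I^-2 L^2 M T^-3].

Left side: [L^2 M T^-3]
Right side: [L^2 M T^-3]

Both sides have the same dimensions, so the equation is dimensionally consistent.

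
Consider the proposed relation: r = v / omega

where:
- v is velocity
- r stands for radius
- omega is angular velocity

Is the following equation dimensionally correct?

Yes

v (velocity) has dimensions [L T^-1].
r (radius) has dimensions [L].
omega (angular velocity) has dimensions [T^-1].

Left side: [L]
Right side: [L]

Both sides have the same dimensions, so the equation is dimensionally consistent.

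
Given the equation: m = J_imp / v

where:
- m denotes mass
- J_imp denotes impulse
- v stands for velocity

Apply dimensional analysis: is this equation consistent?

Yes

m (mass) has dimensions [M].
J_imp (impulse) has dimensions [L M T^-1].
v (velocity) has dimensions [L T^-1].

Left side: [M]
Right side: [M]

Both sides have the same dimensions, so the equation is dimensionally consistent.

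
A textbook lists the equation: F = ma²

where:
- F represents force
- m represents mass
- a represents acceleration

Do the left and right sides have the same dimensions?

No

F (force) has dimensions [L M T^-2].
m (mass) has dimensions [M].
a (acceleration) has dimensions [L T^-2].

Left side: [L M T^-2]
Right side: [L^2 M T^-4]

The two sides have different dimensions, so the equation is NOT dimensionally consistent.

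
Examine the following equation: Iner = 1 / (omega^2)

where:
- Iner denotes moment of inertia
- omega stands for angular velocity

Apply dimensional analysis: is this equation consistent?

No

Iner (moment of inertia) has dimensions [L^2 M].
omega (angular velocity) has dimensions [T^-1].

Left side: [L^2 M]
Right side: [T^2]

The two sides have different dimensions, so the equation is NOT dimensionally consistent.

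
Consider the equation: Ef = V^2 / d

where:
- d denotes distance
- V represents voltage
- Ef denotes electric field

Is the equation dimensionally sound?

No

d (distance) has dimensions [L].
V (voltage) has dimensions [I^-1 L^2 M T^-3].
Ef (electric field) has dimensions [I^-1 L M T^-3].

Left side: [I^-1 L M T^-3]
Right side: [I^-2 L^3 M^2 T^-6]

The two sides have different dimensions, so the equation is NOT dimensionally consistent.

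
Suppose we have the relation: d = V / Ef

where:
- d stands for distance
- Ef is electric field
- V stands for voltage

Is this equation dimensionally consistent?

Yes

d (distance) has dimensions [L].
Ef (electric field) has dimensions [I^-1 L M T^-3].
V (voltage) has dimensions [I^-1 L^2 M T^-3].

Left side: [L]
Right side: [L]

Both sides have the same dimensions, so the equation is dimensionally consistent.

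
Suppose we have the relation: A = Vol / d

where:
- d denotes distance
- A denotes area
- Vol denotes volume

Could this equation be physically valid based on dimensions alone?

Yes

d (distance) has dimensions [L].
A (area) has dimensions [L^2].
Vol (volume) has dimensions [L^3].

Left side: [L^2]
Right side: [L^2]

Both sides have the same dimensions, so the equation is dimensionally consistent.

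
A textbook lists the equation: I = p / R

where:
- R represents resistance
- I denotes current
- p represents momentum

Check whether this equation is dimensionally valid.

No

R (resistance) has dimensions [I^-2 L^2 M T^-3].
I (current) has dimensions [I].
p (momentum) has dimensions [L M T^-1].

Left side: [I]
Right side: [I^2 L^-1 T^2]

The two sides have different dimensions, so the equation is NOT dimensionally consistent.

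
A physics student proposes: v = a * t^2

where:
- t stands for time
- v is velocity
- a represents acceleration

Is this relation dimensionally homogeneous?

No

t (time) has dimensions [T].
v (velocity) has dimensions [L T^-1].
a (acceleration) has dimensions [L T^-2].

Left side: [L T^-1]
Right side: [L]

The two sides have different dimensions, so the equation is NOT dimensionally consistent.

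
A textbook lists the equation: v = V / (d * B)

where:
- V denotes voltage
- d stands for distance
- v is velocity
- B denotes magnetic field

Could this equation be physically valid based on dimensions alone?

Yes

V (voltage) has dimensions [I^-1 L^2 M T^-3].
d (distance) has dimensions [L].
v (velocity) has dimensions [L T^-1].
B (magnetic field) has dimensions [I^-1 M T^-2].

Left side: [L T^-1]
Right side: [L T^-1]

Both sides have the same dimensions, so the equation is dimensionally consistent.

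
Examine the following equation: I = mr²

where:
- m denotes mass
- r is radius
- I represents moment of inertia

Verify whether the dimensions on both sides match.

Yes

m (mass) has dimensions [M].
r (radius) has dimensions [L].
I (moment of inertia) has dimensions [L^2 M].

Left side: [L^2 M]
Right side: [L^2 M]

Both sides have the same dimensions, so the equation is dimensionally consistent.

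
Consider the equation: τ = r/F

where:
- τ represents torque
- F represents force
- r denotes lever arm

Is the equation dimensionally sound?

No

τ (torque) has dimensions [L^2 M T^-2].
F (force) has dimensions [L M T^-2].
r (lever arm) has dimensions [L].

Left side: [L^2 M T^-2]
Right side: [M^-1 T^2]

The two sides have different dimensions, so the equation is NOT dimensionally consistent.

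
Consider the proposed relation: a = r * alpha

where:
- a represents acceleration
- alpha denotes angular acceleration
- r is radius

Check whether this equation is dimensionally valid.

Yes

a (acceleration) has dimensions [L T^-2].
alpha (angular acceleration) has dimensions [T^-2].
r (radius) has dimensions [L].

Left side: [L T^-2]
Right side: [L T^-2]

Both sides have the same dimensions, so the equation is dimensionally consistent.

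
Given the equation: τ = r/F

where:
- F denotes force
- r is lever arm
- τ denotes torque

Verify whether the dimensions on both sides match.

No

F (force) has dimensions [L M T^-2].
r (lever arm) has dimensions [L].
τ (torque) has dimensions [L^2 M T^-2].

Left side: [L^2 M T^-2]
Right side: [M^-1 T^2]

The two sides have different dimensions, so the equation is NOT dimensionally consistent.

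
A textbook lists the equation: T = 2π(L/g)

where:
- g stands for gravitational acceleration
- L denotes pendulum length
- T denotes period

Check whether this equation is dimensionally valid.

No

g (gravitational acceleration) has dimensions [L T^-2].
L (pendulum length) has dimensions [L].
T (period) has dimensions [T].

Left side: [T]
Right side: [T^2]

The two sides have different dimensions, so the equation is NOT dimensionally consistent.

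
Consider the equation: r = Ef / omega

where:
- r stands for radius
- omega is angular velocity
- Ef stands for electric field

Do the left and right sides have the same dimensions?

No

r (radius) has dimensions [L].
omega (angular velocity) has dimensions [T^-1].
Ef (electric field) has dimensions [I^-1 L M T^-3].

Left side: [L]
Right side: [I^-1 L M T^-2]

The two sides have different dimensions, so the equation is NOT dimensionally consistent.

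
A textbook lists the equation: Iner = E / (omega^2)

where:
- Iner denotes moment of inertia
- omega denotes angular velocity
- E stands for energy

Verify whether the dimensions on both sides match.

Yes

Iner (moment of inertia) has dimensions [L^2 M].
omega (angular velocity) has dimensions [T^-1].
E (energy) has dimensions [L^2 M T^-2].

Left side: [L^2 M]
Right side: [L^2 M]

Both sides have the same dimensions, so the equation is dimensionally consistent.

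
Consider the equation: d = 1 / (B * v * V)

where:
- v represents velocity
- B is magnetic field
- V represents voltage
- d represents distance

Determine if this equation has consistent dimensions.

No

v (velocity) has dimensions [L T^-1].
B (magnetic field) has dimensions [I^-1 M T^-2].
V (voltage) has dimensions [I^-1 L^2 M T^-3].
d (distance) has dimensions [L].

Left side: [L]
Right side: [I^2 L^-3 M^-2 T^6]

The two sides have different dimensions, so the equation is NOT dimensionally consistent.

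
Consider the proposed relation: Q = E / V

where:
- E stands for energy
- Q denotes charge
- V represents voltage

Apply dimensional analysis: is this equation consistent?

Yes

E (energy) has dimensions [L^2 M T^-2].
Q (charge) has dimensions [I T].
V (voltage) has dimensions [I^-1 L^2 M T^-3].

Left side: [I T]
Right side: [I T]

Both sides have the same dimensions, so the equation is dimensionally consistent.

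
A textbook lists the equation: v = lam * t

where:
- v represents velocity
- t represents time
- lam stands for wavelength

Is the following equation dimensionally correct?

No

v (velocity) has dimensions [L T^-1].
t (time) has dimensions [T].
lam (wavelength) has dimensions [L].

Left side: [L T^-1]
Right side: [L T]

The two sides have different dimensions, so the equation is NOT dimensionally consistent.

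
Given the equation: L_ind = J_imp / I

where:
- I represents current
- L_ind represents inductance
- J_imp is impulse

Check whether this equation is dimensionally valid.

No

I (current) has dimensions [I].
L_ind (inductance) has dimensions [I^-2 L^2 M T^-2].
J_imp (impulse) has dimensions [L M T^-1].

Left side: [I^-2 L^2 M T^-2]
Right side: [I^-1 L M T^-1]

The two sides have different dimensions, so the equation is NOT dimensionally consistent.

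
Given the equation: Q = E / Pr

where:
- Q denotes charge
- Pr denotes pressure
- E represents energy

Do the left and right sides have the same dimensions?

No

Q (charge) has dimensions [I T].
Pr (pressure) has dimensions [L^-1 M T^-2].
E (energy) has dimensions [L^2 M T^-2].

Left side: [I T]
Right side: [L^3]

The two sides have different dimensions, so the equation is NOT dimensionally consistent.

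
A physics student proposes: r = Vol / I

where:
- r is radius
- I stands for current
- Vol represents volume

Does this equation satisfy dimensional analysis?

No

r (radius) has dimensions [L].
I (current) has dimensions [I].
Vol (volume) has dimensions [L^3].

Left side: [L]
Right side: [I^-1 L^3]

The two sides have different dimensions, so the equation is NOT dimensionally consistent.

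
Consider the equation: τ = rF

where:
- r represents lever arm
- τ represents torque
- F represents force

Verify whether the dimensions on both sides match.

Yes

r (lever arm) has dimensions [L].
τ (torque) has dimensions [L^2 M T^-2].
F (force) has dimensions [L M T^-2].

Left side: [L^2 M T^-2]
Right side: [L^2 M T^-2]

Both sides have the same dimensions, so the equation is dimensionally consistent.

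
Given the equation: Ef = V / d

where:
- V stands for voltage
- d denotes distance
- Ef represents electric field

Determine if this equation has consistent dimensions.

Yes

V (voltage) has dimensions [I^-1 L^2 M T^-3].
d (distance) has dimensions [L].
Ef (electric field) has dimensions [I^-1 L M T^-3].

Left side: [I^-1 L M T^-3]
Right side: [I^-1 L M T^-3]

Both sides have the same dimensions, so the equation is dimensionally consistent.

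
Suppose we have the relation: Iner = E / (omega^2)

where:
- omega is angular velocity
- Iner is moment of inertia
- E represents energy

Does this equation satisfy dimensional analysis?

Yes

omega (angular velocity) has dimensions [T^-1].
Iner (moment of inertia) has dimensions [L^2 M].
E (energy) has dimensions [L^2 M T^-2].

Left side: [L^2 M]
Right side: [L^2 M]

Both sides have the same dimensions, so the equation is dimensionally consistent.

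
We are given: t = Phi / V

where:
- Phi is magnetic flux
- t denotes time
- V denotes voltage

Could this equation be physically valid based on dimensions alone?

Yes

Phi (magnetic flux) has dimensions [I^-1 L^2 M T^-2].
t (time) has dimensions [T].
V (voltage) has dimensions [I^-1 L^2 M T^-3].

Left side: [T]
Right side: [T]

Both sides have the same dimensions, so the equation is dimensionally consistent.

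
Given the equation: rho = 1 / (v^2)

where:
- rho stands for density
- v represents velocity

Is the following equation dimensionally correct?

No

rho (density) has dimensions [L^-3 M].
v (velocity) has dimensions [L T^-1].

Left side: [L^-3 M]
Right side: [L^-2 T^2]

The two sides have different dimensions, so the equation is NOT dimensionally consistent.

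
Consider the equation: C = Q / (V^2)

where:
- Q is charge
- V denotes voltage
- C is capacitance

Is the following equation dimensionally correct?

No

Q (charge) has dimensions [I T].
V (voltage) has dimensions [I^-1 L^2 M T^-3].
C (capacitance) has dimensions [I^2 L^-2 M^-1 T^4].

Left side: [I^2 L^-2 M^-1 T^4]
Right side: [I^3 L^-4 M^-2 T^7]

The two sides have different dimensions, so the equation is NOT dimensionally consistent.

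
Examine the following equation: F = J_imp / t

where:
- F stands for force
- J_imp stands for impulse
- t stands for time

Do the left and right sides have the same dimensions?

Yes

F (force) has dimensions [L M T^-2].
J_imp (impulse) has dimensions [L M T^-1].
t (time) has dimensions [T].

Left side: [L M T^-2]
Right side: [L M T^-2]

Both sides have the same dimensions, so the equation is dimensionally consistent.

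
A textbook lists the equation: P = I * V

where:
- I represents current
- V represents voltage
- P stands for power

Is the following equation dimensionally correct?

Yes

I (current) has dimensions [I].
V (voltage) has dimensions [I^-1 L^2 M T^-3].
P (power) has dimensions [L^2 M T^-3].

Left side: [L^2 M T^-3]
Right side: [L^2 M T^-3]

Both sides have the same dimensions, so the equation is dimensionally consistent.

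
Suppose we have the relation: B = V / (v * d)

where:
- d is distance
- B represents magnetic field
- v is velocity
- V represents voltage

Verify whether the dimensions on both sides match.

Yes

d (distance) has dimensions [L].
B (magnetic field) has dimensions [I^-1 M T^-2].
v (velocity) has dimensions [L T^-1].
V (voltage) has dimensions [I^-1 L^2 M T^-3].

Left side: [I^-1 M T^-2]
Right side: [I^-1 M T^-2]

Both sides have the same dimensions, so the equation is dimensionally consistent.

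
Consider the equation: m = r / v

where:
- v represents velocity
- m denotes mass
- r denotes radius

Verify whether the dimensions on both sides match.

No

v (velocity) has dimensions [L T^-1].
m (mass) has dimensions [M].
r (radius) has dimensions [L].

Left side: [M]
Right side: [T]

The two sides have different dimensions, so the equation is NOT dimensionally consistent.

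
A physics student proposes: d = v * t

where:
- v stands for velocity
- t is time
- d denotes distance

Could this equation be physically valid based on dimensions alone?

Yes

v (velocity) has dimensions [L T^-1].
t (time) has dimensions [T].
d (distance) has dimensions [L].

Left side: [L]
Right side: [L]

Both sides have the same dimensions, so the equation is dimensionally consistent.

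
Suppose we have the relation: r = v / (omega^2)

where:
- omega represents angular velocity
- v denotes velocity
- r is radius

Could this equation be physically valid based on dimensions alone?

No

omega (angular velocity) has dimensions [T^-1].
v (velocity) has dimensions [L T^-1].
r (radius) has dimensions [L].

Left side: [L]
Right side: [L T]

The two sides have different dimensions, so the equation is NOT dimensionally consistent.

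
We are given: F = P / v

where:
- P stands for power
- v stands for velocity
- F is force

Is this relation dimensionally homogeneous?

Yes

P (power) has dimensions [L^2 M T^-3].
v (velocity) has dimensions [L T^-1].
F (force) has dimensions [L M T^-2].

Left side: [L M T^-2]
Right side: [L M T^-2]

Both sides have the same dimensions, so the equation is dimensionally consistent.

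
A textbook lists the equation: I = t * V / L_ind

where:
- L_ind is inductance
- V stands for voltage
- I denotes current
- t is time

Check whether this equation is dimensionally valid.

Yes

L_ind (inductance) has dimensions [I^-2 L^2 M T^-2].
V (voltage) has dimensions [I^-1 L^2 M T^-3].
I (current) has dimensions [I].
t (time) has dimensions [T].

Left side: [I]
Right side: [I]

Both sides have the same dimensions, so the equation is dimensionally consistent.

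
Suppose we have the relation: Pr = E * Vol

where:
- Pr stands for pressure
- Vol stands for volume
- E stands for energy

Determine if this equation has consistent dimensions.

No

Pr (pressure) has dimensions [L^-1 M T^-2].
Vol (volume) has dimensions [L^3].
E (energy) has dimensions [L^2 M T^-2].

Left side: [L^-1 M T^-2]
Right side: [L^5 M T^-2]

The two sides have different dimensions, so the equation is NOT dimensionally consistent.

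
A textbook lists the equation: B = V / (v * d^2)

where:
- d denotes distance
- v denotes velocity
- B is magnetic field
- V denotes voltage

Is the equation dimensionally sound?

No

d (distance) has dimensions [L].
v (velocity) has dimensions [L T^-1].
B (magnetic field) has dimensions [I^-1 M T^-2].
V (voltage) has dimensions [I^-1 L^2 M T^-3].

Left side: [I^-1 M T^-2]
Right side: [I^-1 L^-1 M T^-2]

The two sides have different dimensions, so the equation is NOT dimensionally consistent.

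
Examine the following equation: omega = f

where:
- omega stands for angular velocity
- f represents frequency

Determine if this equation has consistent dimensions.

Yes

omega (angular velocity) has dimensions [T^-1].
f (frequency) has dimensions [T^-1].

Left side: [T^-1]
Right side: [T^-1]

Both sides have the same dimensions, so the equation is dimensionally consistent.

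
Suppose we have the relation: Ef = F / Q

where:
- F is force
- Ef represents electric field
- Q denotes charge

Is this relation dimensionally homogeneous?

Yes

F (force) has dimensions [L M T^-2].
Ef (electric field) has dimensions [I^-1 L M T^-3].
Q (charge) has dimensions [I T].

Left side: [I^-1 L M T^-3]
Right side: [I^-1 L M T^-3]

Both sides have the same dimensions, so the equation is dimensionally consistent.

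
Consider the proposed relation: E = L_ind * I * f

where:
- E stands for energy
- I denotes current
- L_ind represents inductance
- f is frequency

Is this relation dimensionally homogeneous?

No

E (energy) has dimensions [L^2 M T^-2].
I (current) has dimensions [I].
L_ind (inductance) has dimensions [I^-2 L^2 M T^-2].
f (frequency) has dimensions [T^-1].

Left side: [L^2 M T^-2]
Right side: [I^-1 L^2 M T^-3]

The two sides have different dimensions, so the equation is NOT dimensionally consistent.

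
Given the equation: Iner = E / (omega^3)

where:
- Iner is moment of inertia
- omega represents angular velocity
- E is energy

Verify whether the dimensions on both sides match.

No

Iner (moment of inertia) has dimensions [L^2 M].
omega (angular velocity) has dimensions [T^-1].
E (energy) has dimensions [L^2 M T^-2].

Left side: [L^2 M]
Right side: [L^2 M T]

The two sides have different dimensions, so the equation is NOT dimensionally consistent.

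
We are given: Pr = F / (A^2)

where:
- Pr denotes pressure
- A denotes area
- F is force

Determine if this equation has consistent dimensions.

No

Pr (pressure) has dimensions [L^-1 M T^-2].
A (area) has dimensions [L^2].
F (force) has dimensions [L M T^-2].

Left side: [L^-1 M T^-2]
Right side: [L^-3 M T^-2]

The two sides have different dimensions, so the equation is NOT dimensionally consistent.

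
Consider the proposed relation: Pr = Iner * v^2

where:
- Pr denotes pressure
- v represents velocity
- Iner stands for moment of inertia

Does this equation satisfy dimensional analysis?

No

Pr (pressure) has dimensions [L^-1 M T^-2].
v (velocity) has dimensions [L T^-1].
Iner (moment of inertia) has dimensions [L^2 M].

Left side: [L^-1 M T^-2]
Right side: [L^4 M T^-2]

The two sides have different dimensions, so the equation is NOT dimensionally consistent.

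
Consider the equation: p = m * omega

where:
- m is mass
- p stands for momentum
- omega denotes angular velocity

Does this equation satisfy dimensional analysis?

No

m (mass) has dimensions [M].
p (momentum) has dimensions [L M T^-1].
omega (angular velocity) has dimensions [T^-1].

Left side: [L M T^-1]
Right side: [M T^-1]

The two sides have different dimensions, so the equation is NOT dimensionally consistent.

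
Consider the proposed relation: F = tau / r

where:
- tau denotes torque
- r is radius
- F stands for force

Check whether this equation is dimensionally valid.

Yes

tau (torque) has dimensions [L^2 M T^-2].
r (radius) has dimensions [L].
F (force) has dimensions [L M T^-2].

Left side: [L M T^-2]
Right side: [L M T^-2]

Both sides have the same dimensions, so the equation is dimensionally consistent.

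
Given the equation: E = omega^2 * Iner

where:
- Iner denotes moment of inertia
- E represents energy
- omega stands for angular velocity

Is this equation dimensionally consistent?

Yes

Iner (moment of inertia) has dimensions [L^2 M].
E (energy) has dimensions [L^2 M T^-2].
omega (angular velocity) has dimensions [T^-1].

Left side: [L^2 M T^-2]
Right side: [L^2 M T^-2]

Both sides have the same dimensions, so the equation is dimensionally consistent.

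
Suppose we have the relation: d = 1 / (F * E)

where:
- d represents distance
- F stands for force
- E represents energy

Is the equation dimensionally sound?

No

d (distance) has dimensions [L].
F (force) has dimensions [L M T^-2].
E (energy) has dimensions [L^2 M T^-2].

Left side: [L]
Right side: [L^-3 M^-2 T^4]

The two sides have different dimensions, so the equation is NOT dimensionally consistent.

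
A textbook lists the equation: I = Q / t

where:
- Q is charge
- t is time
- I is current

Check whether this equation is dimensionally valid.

Yes

Q (charge) has dimensions [I T].
t (time) has dimensions [T].
I (current) has dimensions [I].

Left side: [I]
Right side: [I]

Both sides have the same dimensions, so the equation is dimensionally consistent.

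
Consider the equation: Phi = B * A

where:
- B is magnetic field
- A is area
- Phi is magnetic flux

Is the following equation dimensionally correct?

Yes

B (magnetic field) has dimensions [I^-1 M T^-2].
A (area) has dimensions [L^2].
Phi (magnetic flux) has dimensions [I^-1 L^2 M T^-2].

Left side: [I^-1 L^2 M T^-2]
Right side: [I^-1 L^2 M T^-2]

Both sides have the same dimensions, so the equation is dimensionally consistent.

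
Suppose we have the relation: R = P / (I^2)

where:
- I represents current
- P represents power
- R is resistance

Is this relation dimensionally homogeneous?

Yes

I (current) has dimensions [I].
P (power) has dimensions [L^2 M T^-3].
R (resistance) has dimensions [I^-2 L^2 M T^-3].

Left side: [I^-2 L^2 M T^-3]
Right side: [I^-2 L^2 M T^-3]

Both sides have the same dimensions, so the equation is dimensionally consistent.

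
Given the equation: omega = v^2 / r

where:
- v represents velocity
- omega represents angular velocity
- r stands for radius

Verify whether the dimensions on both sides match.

No

v (velocity) has dimensions [L T^-1].
omega (angular velocity) has dimensions [T^-1].
r (radius) has dimensions [L].

Left side: [T^-1]
Right side: [L T^-2]

The two sides have different dimensions, so the equation is NOT dimensionally consistent.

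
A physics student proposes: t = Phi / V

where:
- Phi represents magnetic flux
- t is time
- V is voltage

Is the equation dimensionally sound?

Yes

Phi (magnetic flux) has dimensions [I^-1 L^2 M T^-2].
t (time) has dimensions [T].
V (voltage) has dimensions [I^-1 L^2 M T^-3].

Left side: [T]
Right side: [T]

Both sides have the same dimensions, so the equation is dimensionally consistent.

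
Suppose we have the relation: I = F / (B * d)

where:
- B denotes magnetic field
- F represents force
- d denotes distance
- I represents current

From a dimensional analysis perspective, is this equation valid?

Yes

B (magnetic field) has dimensions [I^-1 M T^-2].
F (force) has dimensions [L M T^-2].
d (distance) has dimensions [L].
I (current) has dimensions [I].

Left side: [I]
Right side: [I]

Both sides have the same dimensions, so the equation is dimensionally consistent.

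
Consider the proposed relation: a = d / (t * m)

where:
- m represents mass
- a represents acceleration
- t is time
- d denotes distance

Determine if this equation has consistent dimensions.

No

m (mass) has dimensions [M].
a (acceleration) has dimensions [L T^-2].
t (time) has dimensions [T].
d (distance) has dimensions [L].

Left side: [L T^-2]
Right side: [L M^-1 T^-1]

The two sides have different dimensions, so the equation is NOT dimensionally consistent.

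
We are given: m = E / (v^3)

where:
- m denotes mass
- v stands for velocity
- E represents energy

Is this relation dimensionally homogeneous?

No

m (mass) has dimensions [M].
v (velocity) has dimensions [L T^-1].
E (energy) has dimensions [L^2 M T^-2].

Left side: [M]
Right side: [L^-1 M T]

The two sides have different dimensions, so the equation is NOT dimensionally consistent.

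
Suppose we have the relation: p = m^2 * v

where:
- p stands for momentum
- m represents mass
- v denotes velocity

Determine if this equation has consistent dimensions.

No

p (momentum) has dimensions [L M T^-1].
m (mass) has dimensions [M].
v (velocity) has dimensions [L T^-1].

Left side: [L M T^-1]
Right side: [L M^2 T^-1]

The two sides have different dimensions, so the equation is NOT dimensionally consistent.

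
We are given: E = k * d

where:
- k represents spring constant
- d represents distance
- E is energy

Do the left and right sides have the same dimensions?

No

k (spring constant) has dimensions [M T^-2].
d (distance) has dimensions [L].
E (energy) has dimensions [L^2 M T^-2].

Left side: [L^2 M T^-2]
Right side: [L M T^-2]

The two sides have different dimensions, so the equation is NOT dimensionally consistent.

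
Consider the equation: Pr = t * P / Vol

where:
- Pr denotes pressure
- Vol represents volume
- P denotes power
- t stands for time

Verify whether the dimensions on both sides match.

Yes

Pr (pressure) has dimensions [L^-1 M T^-2].
Vol (volume) has dimensions [L^3].
P (power) has dimensions [L^2 M T^-3].
t (time) has dimensions [T].

Left side: [L^-1 M T^-2]
Right side: [L^-1 M T^-2]

Both sides have the same dimensions, so the equation is dimensionally consistent.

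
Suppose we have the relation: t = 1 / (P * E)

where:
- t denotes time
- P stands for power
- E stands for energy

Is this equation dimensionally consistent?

No

t (time) has dimensions [T].
P (power) has dimensions [L^2 M T^-3].
E (energy) has dimensions [L^2 M T^-2].

Left side: [T]
Right side: [L^-4 M^-2 T^5]

The two sides have different dimensions, so the equation is NOT dimensionally consistent.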